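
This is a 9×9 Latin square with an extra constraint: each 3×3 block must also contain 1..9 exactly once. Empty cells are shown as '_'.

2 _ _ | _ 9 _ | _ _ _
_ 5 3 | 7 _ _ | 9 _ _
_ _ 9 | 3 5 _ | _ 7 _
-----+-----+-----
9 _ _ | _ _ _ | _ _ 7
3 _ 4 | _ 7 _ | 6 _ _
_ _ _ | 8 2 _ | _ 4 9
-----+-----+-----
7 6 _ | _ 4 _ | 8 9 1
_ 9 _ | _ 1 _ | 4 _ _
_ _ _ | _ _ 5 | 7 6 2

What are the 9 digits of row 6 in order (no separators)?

517826349

row 7, column 4 = 2: row 7 has {1,4,6,7,8,9}; col 4 has {3,7,8}; box has {1,4,5} → only 2 remains.
row 7, column 6 = 3: row 7 has {1,2,4,6,7,8,9}; col 6 has {5}; box has {1,2,4,5} → only 3 remains.
row 8, column 4 = 6: row 8 has {1,4,9}; col 4 has {2,3,7,8}; box has {1,2,3,4,5} → only 6 remains.
row 9, column 4 = 9: row 9 has {2,5,6,7}; col 4 has {2,3,6,7,8}; box has {1,2,3,4,5,6} → only 9 remains.
row 9, column 5 = 8: row 9 has {2,5,6,7,9}; col 5 has {1,2,4,5,7,9}; box has {1,2,3,4,5,6,9} → only 8 remains.
row 2, column 5 = 6: row 2 has {3,5,7,9}; col 5 has {1,2,4,5,7,8,9}; box has {3,5,7,9} → only 6 remains.
row 4, column 5 = 3: row 4 has {7,9}; col 5 has {1,2,4,5,6,7,8,9}; box has {2,7,8} → only 3 remains.
row 7, column 3 = 5: row 7 has {1,2,3,4,6,7,8,9}; col 3 has {3,4,9}; box has {6,7,9} → only 5 remains.
row 8, column 1 = 8: row 8 has {1,4,6,9}; col 1 has {2,3,7,9}; box has {5,6,7,9} → only 8 remains.
row 8, column 3 = 2: row 8 has {1,4,6,8,9}; col 3 has {3,4,5,9}; box has {5,6,7,8,9} → only 2 remains.
row 8, column 6 = 7: row 8 has {1,2,4,6,8,9}; col 6 has {3,5}; box has {1,2,3,4,5,6,8,9} → only 7 remains.
row 9, column 3 = 1: row 9 has {2,5,6,7,8,9}; col 3 has {2,3,4,5,9}; box has {2,5,6,7,8,9} → only 1 remains.
row 9, column 1 = 4: row 9 has {1,2,5,6,7,8,9}; col 1 has {2,3,7,8,9}; box has {1,2,5,6,7,8,9} → only 4 remains.
row 9, column 2 = 3: row 9 has {1,2,4,5,6,7,8,9}; col 2 has {5,6,9}; box has {1,2,4,5,6,7,8,9} → only 3 remains.
row 2, column 1 = 1: row 2 has {3,5,6,7,9}; col 1 has {2,3,4,7,8,9}; box has {2,3,5,9} → only 1 remains.
row 3, column 1 = 6: row 3 has {3,5,7,9}; col 1 has {1,2,3,4,7,8,9}; box has {1,2,3,5,9} → only 6 remains.
row 6, column 1 = 5: row 6 has {2,4,8,9}; col 1 has {1,2,3,4,6,7,8,9}; box has {3,4,9} → only 5 remains.
row 1, column 9 = 6: in row 1, 6 can only go here (every other open cell in that row sees a 6).
row 5, column 6 = 9: in row 5, 9 can only go here (every other open cell in that row sees a 9).
row 6, column 7 = 3: in row 6, 3 can only go here (every other open cell in that row sees a 3).
row 1, column 8 = 3: in row 1, 3 can only go here (every other open cell in that row sees a 3).
row 8, column 8 = 5: row 8 has {1,2,4,6,7,8,9}; col 8 has {3,4,6,7,9}; box has {1,2,4,6,7,8,9} → only 5 remains.
row 8, column 9 = 3: row 8 has {1,2,4,5,6,7,8,9}; col 9 has {1,2,6,7,9}; box has {1,2,4,5,6,7,8,9} → only 3 remains.
row 1, column 7 = 5: in row 1, 5 can only go here (every other open cell in that row sees a 5).
row 4, column 4 = 5: in row 4, 5 can only go here (every other open cell in that row sees a 5).
row 5, column 4 = 1: row 5 has {3,4,6,7,9}; col 4 has {2,3,5,6,7,8,9}; box has {2,3,5,7,8,9} → only 1 remains.
row 6, column 6 = 6: row 6 has {2,3,4,5,8,9}; col 6 has {3,5,7,9}; box has {1,2,3,5,7,8,9} → only 6 remains.
row 1, column 4 = 4: row 1 has {2,3,5,6,9}; col 4 has {1,2,3,5,6,7,8,9}; box has {3,5,6,7,9} → only 4 remains.
row 4, column 6 = 4: row 4 has {3,5,7,9}; col 6 has {3,5,6,7,9}; box has {1,2,3,5,6,7,8,9} → only 4 remains.
row 6, column 3 = 7: row 6 has {2,3,4,5,6,8,9}; col 3 has {1,2,3,4,5,9}; box has {3,4,5,9} → only 7 remains.
row 1, column 3 = 8: row 1 has {2,3,4,5,6,9}; col 3 has {1,2,3,4,5,7,9}; box has {1,2,3,5,6,9} → only 8 remains.
row 1, column 6 = 1: row 1 has {2,3,4,5,6,8,9}; col 6 has {3,4,5,6,7,9}; box has {3,4,5,6,7,9} → only 1 remains.
row 3, column 2 = 4: row 3 has {3,5,6,7,9}; col 2 has {3,5,6,9}; box has {1,2,3,5,6,8,9} → only 4 remains.
row 3, column 9 = 8: row 3 has {3,4,5,6,7,9}; col 9 has {1,2,3,6,7,9}; box has {3,5,6,7,9} → only 8 remains.
row 4, column 3 = 6: row 4 has {3,4,5,7,9}; col 3 has {1,2,3,4,5,7,8,9}; box has {3,4,5,7,9} → only 6 remains.
row 5, column 9 = 5: row 5 has {1,3,4,6,7,9}; col 9 has {1,2,3,6,7,8,9}; box has {3,4,6,7,9} → only 5 remains.
row 6, column 2 = 1: row 6 has {2,3,4,5,6,7,8,9}; col 2 has {3,4,5,6,9}; box has {3,4,5,6,7,9} → only 1 remains.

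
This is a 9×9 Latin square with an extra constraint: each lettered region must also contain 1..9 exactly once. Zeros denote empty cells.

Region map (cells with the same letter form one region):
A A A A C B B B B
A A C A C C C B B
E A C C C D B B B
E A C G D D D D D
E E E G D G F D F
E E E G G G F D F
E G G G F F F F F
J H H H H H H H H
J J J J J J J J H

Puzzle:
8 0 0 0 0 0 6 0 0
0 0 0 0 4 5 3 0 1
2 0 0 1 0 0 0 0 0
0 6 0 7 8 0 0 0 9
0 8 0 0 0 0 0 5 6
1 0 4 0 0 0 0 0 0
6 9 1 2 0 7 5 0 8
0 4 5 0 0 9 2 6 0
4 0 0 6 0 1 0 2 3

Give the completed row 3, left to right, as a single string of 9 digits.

R2C4 = 9: row 2 has {1,3,4,5}; col 4 has {1,2,6,7}; region has {6,8} → only 9 remains.
R4C3 = 2: row 4 has {6,7,8,9}; col 3 has {1,4,5}; region has {1,3,4,5} → only 2 remains.
R6C7 = 9: row 6 has {1,4}; col 7 has {2,3,5,6}; region has {5,6,7,8} → only 9 remains.
R6C9 = 2: row 6 has {1,4,9}; col 9 has {1,3,6,8,9}; region has {5,6,7,8,9} → only 2 remains.
R7C5 = 3: row 7 has {1,2,5,6,7,8,9}; col 5 has {4,8}; region has {2,5,6,7,8,9} → only 3 remains.
R7C8 = 4: row 7 has {1,2,3,5,6,7,8,9}; col 8 has {2,5,6}; region has {2,3,5,6,7,8,9} → only 4 remains.
R8C4 = 8: row 8 has {2,4,5,6,9}; col 4 has {1,2,6,7,9}; region has {2,3,4,5,6,9} → only 8 remains.
R8C9 = 7: row 8 has {2,4,5,6,8,9}; col 9 has {1,2,3,6,8,9}; region has {2,3,4,5,6,8,9} → only 7 remains.
R2C1 = 7: row 2 has {1,3,4,5,9}; col 1 has {1,2,4,6,8}; region has {6,8,9} → only 7 remains.
R2C2 = 2: row 2 has {1,3,4,5,7,9}; col 2 has {4,6,8,9}; region has {6,7,8,9} → only 2 remains.
R2C8 = 8: row 2 has {1,2,3,4,5,7,9}; col 8 has {2,4,5,6}; region has {1,6} → only 8 remains.
R5C7 = 1: row 5 has {5,6,8}; col 7 has {2,3,5,6,9}; region has {2,3,4,5,6,7,8,9} → only 1 remains.
R8C1 = 3: row 8 has {2,4,5,6,7,8,9}; col 1 has {1,2,4,6,7,8}; region has {1,2,4,6} → only 3 remains.
R8C5 = 1: row 8 has {2,3,4,5,6,7,8,9}; col 5 has {3,4,8}; region has {2,3,4,5,6,7,8,9} → only 1 remains.
R1C3 = 3: row 1 has {6,8}; col 3 has {1,2,4,5}; region has {2,6,7,8,9} → only 3 remains.
R2C3 = 6: row 2 has {1,2,3,4,5,7,8,9}; col 3 has {1,2,3,4,5}; region has {1,2,3,4,5} → only 6 remains.
R3C2 = 5: row 3 has {1,2}; col 2 has {2,4,6,8,9}; region has {2,3,6,7,8,9} → only 5 remains.
R3C9 = 4: row 3 has {1,2,5}; col 9 has {1,2,3,6,7,8,9}; region has {1,6,8} → only 4 remains.
R4C1 = 5: row 4 has {2,6,7,8,9}; col 1 has {1,2,3,4,6,7,8}; region has {1,2,4,6,8} → only 5 remains.
R4C7 = 4: row 4 has {2,5,6,7,8,9}; col 7 has {1,2,3,5,6,9}; region has {5,8,9} → only 4 remains.
R5C1 = 9: row 5 has {1,5,6,8}; col 1 has {1,2,3,4,5,6,7,8}; region has {1,2,4,5,6,8} → only 9 remains.
R5C3 = 7: row 5 has {1,5,6,8,9}; col 3 has {1,2,3,4,5,6}; region has {1,2,4,5,6,8,9} → only 7 remains.
R5C5 = 2: row 5 has {1,5,6,7,8,9}; col 5 has {1,3,4,8}; region has {4,5,8,9} → only 2 remains.
R6C2 = 3: row 6 has {1,2,4,9}; col 2 has {2,4,5,6,8,9}; region has {1,2,4,5,6,7,8,9} → only 3 remains.
R6C4 = 5: row 6 has {1,2,3,4,9}; col 4 has {1,2,6,7,8,9}; region has {1,2,7,9} → only 5 remains.
R6C5 = 6: row 6 has {1,2,3,4,5,9}; col 5 has {1,2,3,4,8}; region has {1,2,5,7,9} → only 6 remains.
R6C6 = 8: row 6 has {1,2,3,4,5,6,9}; col 6 has {1,5,7,9}; region has {1,2,5,6,7,9} → only 8 remains.
R6C8 = 7: row 6 has {1,2,3,4,5,6,8,9}; col 8 has {2,4,5,6,8}; region has {2,4,5,8,9} → only 7 remains.
R9C2 = 7: row 9 has {1,2,3,4,6}; col 2 has {2,3,4,5,6,8,9}; region has {1,2,3,4,6} → only 7 remains.
R9C7 = 8: row 9 has {1,2,3,4,6,7}; col 7 has {1,2,3,4,5,6,9}; region has {1,2,3,4,6,7} → only 8 remains.
R1C2 = 1: row 1 has {3,6,8}; col 2 has {2,3,4,5,6,7,8,9}; region has {2,3,5,6,7,8,9} → only 1 remains.
R1C4 = 4: row 1 has {1,3,6,8}; col 4 has {1,2,5,6,7,8,9}; region has {1,2,3,5,6,7,8,9} → only 4 remains.
R1C6 = 2: row 1 has {1,3,4,6,8}; col 6 has {1,5,7,8,9}; region has {1,4,6,8} → only 2 remains.
R1C8 = 9: row 1 has {1,2,3,4,6,8}; col 8 has {2,4,5,6,7,8}; region has {1,2,4,6,8} → only 9 remains.
R1C9 = 5: row 1 has {1,2,3,4,6,8,9}; col 9 has {1,2,3,4,6,7,8,9}; region has {1,2,4,6,8,9} → only 5 remains.
R3C7 = 7: row 3 has {1,2,4,5}; col 7 has {1,2,3,4,5,6,8,9}; region has {1,2,4,5,6,8,9} → only 7 remains.
R3C8 = 3: row 3 has {1,2,4,5,7}; col 8 has {2,4,5,6,7,8,9}; region has {1,2,4,5,6,7,8,9} → only 3 remains.
R4C6 = 3: row 4 has {2,4,5,6,7,8,9}; col 6 has {1,2,5,7,8,9}; region has {2,4,5,7,8,9} → only 3 remains.
R4C8 = 1: row 4 has {2,3,4,5,6,7,8,9}; col 8 has {2,3,4,5,6,7,8,9}; region has {2,3,4,5,7,8,9} → only 1 remains.
R5C4 = 3: row 5 has {1,2,5,6,7,8,9}; col 4 has {1,2,4,5,6,7,8,9}; region has {1,2,5,6,7,8,9} → only 3 remains.
R5C6 = 4: row 5 has {1,2,3,5,6,7,8,9}; col 6 has {1,2,3,5,7,8,9}; region has {1,2,3,5,6,7,8,9} → only 4 remains.
R9C3 = 9: row 9 has {1,2,3,4,6,7,8}; col 3 has {1,2,3,4,5,6,7}; region has {1,2,3,4,6,7,8} → only 9 remains.
R9C5 = 5: row 9 has {1,2,3,4,6,7,8,9}; col 5 has {1,2,3,4,6,8}; region has {1,2,3,4,6,7,8,9} → only 5 remains.
R1C5 = 7: row 1 has {1,2,3,4,5,6,8,9}; col 5 has {1,2,3,4,5,6,8}; region has {1,2,3,4,5,6} → only 7 remains.
R3C3 = 8: row 3 has {1,2,3,4,5,7}; col 3 has {1,2,3,4,5,6,7,9}; region has {1,2,3,4,5,6,7} → only 8 remains.
R3C5 = 9: row 3 has {1,2,3,4,5,7,8}; col 5 has {1,2,3,4,5,6,7,8}; region has {1,2,3,4,5,6,7,8} → only 9 remains.
R3C6 = 6: row 3 has {1,2,3,4,5,7,8,9}; col 6 has {1,2,3,4,5,7,8,9}; region has {1,2,3,4,5,7,8,9} → only 6 remains.

258196734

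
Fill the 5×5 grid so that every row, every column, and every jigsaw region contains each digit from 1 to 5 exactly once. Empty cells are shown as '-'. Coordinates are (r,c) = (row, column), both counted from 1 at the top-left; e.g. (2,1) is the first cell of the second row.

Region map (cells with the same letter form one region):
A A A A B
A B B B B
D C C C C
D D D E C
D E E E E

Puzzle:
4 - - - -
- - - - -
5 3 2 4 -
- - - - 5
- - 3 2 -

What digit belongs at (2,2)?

(3,5) = 1: row 3 has {2,3,4,5}; col 5 has {5}; region has {2,3,4,5} → only 1 remains.
(4,4) = 1: row 4 has {5}; col 4 has {2,4}; region has {2,3} → only 1 remains.
(5,1) = 1: row 5 has {2,3}; col 1 has {4,5}; region has {5} → only 1 remains.
(5,5) = 4: row 5 has {1,2,3}; col 5 has {1,5}; region has {1,2,3} → only 4 remains.
(4,3) = 4: row 4 has {1,5}; col 3 has {2,3}; region has {1,5} → only 4 remains.
(5,2) = 5: row 5 has {1,2,3,4}; col 2 has {3}; region has {1,2,3,4} → only 5 remains.
(4,2) = 2: row 4 has {1,4,5}; col 2 has {3,5}; region has {1,4,5} → only 2 remains.
(1,2) = 1: row 1 has {4}; col 2 has {2,3,5}; region has {4} → only 1 remains.
(1,3) = 5: row 1 has {1,4}; col 3 has {2,3,4}; region has {1,4} → only 5 remains.
(1,4) = 3: row 1 has {1,4,5}; col 4 has {1,2,4}; region has {1,4,5} → only 3 remains.
(1,5) = 2: row 1 has {1,3,4,5}; col 5 has {1,4,5}; region has {} → only 2 remains.
(2,1) = 2: row 2 has {}; col 1 has {1,4,5}; region has {1,3,4,5} → only 2 remains.
(2,2) = 4: row 2 has {2}; col 2 has {1,2,3,5}; region has {2} → only 4 remains.

4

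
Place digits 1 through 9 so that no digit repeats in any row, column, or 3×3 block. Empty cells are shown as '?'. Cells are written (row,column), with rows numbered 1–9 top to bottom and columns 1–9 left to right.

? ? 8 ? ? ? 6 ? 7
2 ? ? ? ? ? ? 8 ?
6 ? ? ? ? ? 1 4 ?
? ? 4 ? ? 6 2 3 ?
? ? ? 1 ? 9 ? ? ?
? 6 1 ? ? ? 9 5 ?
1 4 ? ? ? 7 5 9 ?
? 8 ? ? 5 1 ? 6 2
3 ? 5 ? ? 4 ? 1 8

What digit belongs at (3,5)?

(1,8) = 2: row 1 has {6,7,8}; col 8 has {1,3,4,5,6,8,9}; box has {1,4,6,7,8} → only 2 remains.
(2,7) = 3: row 2 has {2,8}; col 7 has {1,2,5,6,9}; box has {1,2,4,6,7,8} → only 3 remains.
(4,9) = 1: row 4 has {2,3,4,6}; col 9 has {2,7,8}; box has {2,3,5,9} → only 1 remains.
(5,8) = 7: row 5 has {1,9}; col 8 has {1,2,3,4,5,6,8,9}; box has {1,2,3,5,9} → only 7 remains.
(6,9) = 4: row 6 has {1,5,6,9}; col 9 has {1,2,7,8}; box has {1,2,3,5,7,9} → only 4 remains.
(7,9) = 3: row 7 has {1,4,5,7,9}; col 9 has {1,2,4,7,8}; box has {1,2,5,6,8,9} → only 3 remains.
(9,7) = 7: row 9 has {1,3,4,5,8}; col 7 has {1,2,3,5,6,9}; box has {1,2,3,5,6,8,9} → only 7 remains.
(2,6) = 5: row 2 has {2,3,8}; col 6 has {1,4,6,7,9}; box has {} → only 5 remains.
(2,9) = 9: row 2 has {2,3,5,8}; col 9 has {1,2,3,4,7,8}; box has {1,2,3,4,6,7,8} → only 9 remains.
(3,9) = 5: row 3 has {1,4,6}; col 9 has {1,2,3,4,7,8,9}; box has {1,2,3,4,6,7,8,9} → only 5 remains.
(5,7) = 8: row 5 has {1,7,9}; col 7 has {1,2,3,5,6,7,9}; box has {1,2,3,4,5,7,9} → only 8 remains.
(5,9) = 6: row 5 has {1,7,8,9}; col 9 has {1,2,3,4,5,7,8,9}; box has {1,2,3,4,5,7,8,9} → only 6 remains.
(8,7) = 4: row 8 has {1,2,5,6,8}; col 7 has {1,2,3,5,6,7,8,9}; box has {1,2,3,5,6,7,8,9} → only 4 remains.
(1,6) = 3: row 1 has {2,6,7,8}; col 6 has {1,4,5,6,7,9}; box has {5} → only 3 remains.
(2,3) = 7: row 2 has {2,3,5,8,9}; col 3 has {1,4,5,8}; box has {2,6,8} → only 7 remains.
(5,1) = 5: row 5 has {1,6,7,8,9}; col 1 has {1,2,3,6}; box has {1,4,6} → only 5 remains.
(8,3) = 9: row 8 has {1,2,4,5,6,8}; col 3 has {1,4,5,7,8}; box has {1,3,4,5,8} → only 9 remains.
(8,4) = 3: row 8 has {1,2,4,5,6,8,9}; col 4 has {1}; box has {1,4,5,7} → only 3 remains.
(9,2) = 2: row 9 has {1,3,4,5,7,8}; col 2 has {4,6,8}; box has {1,3,4,5,8,9} → only 2 remains.
(2,2) = 1: row 2 has {2,3,5,7,8,9}; col 2 has {2,4,6,8}; box has {2,6,7,8} → only 1 remains.
(3,3) = 3: row 3 has {1,4,5,6}; col 3 has {1,4,5,7,8,9}; box has {1,2,6,7,8} → only 3 remains.
(5,2) = 3: row 5 has {1,5,6,7,8,9}; col 2 has {1,2,4,6,8}; box has {1,4,5,6} → only 3 remains.
(5,3) = 2: row 5 has {1,3,5,6,7,8,9}; col 3 has {1,3,4,5,7,8,9}; box has {1,3,4,5,6} → only 2 remains.
(5,5) = 4: row 5 has {1,2,3,5,6,7,8,9}; col 5 has {5}; box has {1,6,9} → only 4 remains.
(7,3) = 6: row 7 has {1,3,4,5,7,9}; col 3 has {1,2,3,4,5,7,8,9}; box has {1,2,3,4,5,8,9} → only 6 remains.
(8,1) = 7: row 8 has {1,2,3,4,5,6,8,9}; col 1 has {1,2,3,5,6}; box has {1,2,3,4,5,6,8,9} → only 7 remains.
(2,5) = 6: row 2 has {1,2,3,5,7,8,9}; col 5 has {4,5}; box has {3,5} → only 6 remains.
(3,2) = 9: row 3 has {1,3,4,5,6}; col 2 has {1,2,3,4,6,8}; box has {1,2,3,6,7,8} → only 9 remains.
(4,2) = 7: row 4 has {1,2,3,4,6}; col 2 has {1,2,3,4,6,8,9}; box has {1,2,3,4,5,6} → only 7 remains.
(4,5) = 8: row 4 has {1,2,3,4,6,7}; col 5 has {4,5,6}; box has {1,4,6,9} → only 8 remains.
(6,1) = 8: row 6 has {1,4,5,6,9}; col 1 has {1,2,3,5,6,7}; box has {1,2,3,4,5,6,7} → only 8 remains.
(6,6) = 2: row 6 has {1,4,5,6,8,9}; col 6 has {1,3,4,5,6,7,9}; box has {1,4,6,8,9} → only 2 remains.
(7,5) = 2: row 7 has {1,3,4,5,6,7,9}; col 5 has {4,5,6,8}; box has {1,3,4,5,7} → only 2 remains.
(9,5) = 9: row 9 has {1,2,3,4,5,7,8}; col 5 has {2,4,5,6,8}; box has {1,2,3,4,5,7} → only 9 remains.
(1,1) = 4: row 1 has {2,3,6,7,8}; col 1 has {1,2,3,5,6,7,8}; box has {1,2,3,6,7,8,9} → only 4 remains.
(1,2) = 5: row 1 has {2,3,4,6,7,8}; col 2 has {1,2,3,4,6,7,8,9}; box has {1,2,3,4,6,7,8,9} → only 5 remains.
(1,4) = 9: row 1 has {2,3,4,5,6,7,8}; col 4 has {1,3}; box has {3,5,6} → only 9 remains.
(1,5) = 1: row 1 has {2,3,4,5,6,7,8,9}; col 5 has {2,4,5,6,8,9}; box has {3,5,6,9} → only 1 remains.
(2,4) = 4: row 2 has {1,2,3,5,6,7,8,9}; col 4 has {1,3,9}; box has {1,3,5,6,9} → only 4 remains.
(3,5) = 7: row 3 has {1,3,4,5,6,9}; col 5 has {1,2,4,5,6,8,9}; box has {1,3,4,5,6,9} → only 7 remains.

7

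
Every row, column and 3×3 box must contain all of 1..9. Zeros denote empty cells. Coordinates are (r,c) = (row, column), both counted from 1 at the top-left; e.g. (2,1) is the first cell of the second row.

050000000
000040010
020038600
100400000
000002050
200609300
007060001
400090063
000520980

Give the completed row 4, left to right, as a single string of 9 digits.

(3,9) = 5: in row 3, 5 can only go here (every other open cell in that row sees a 5).
(2,6) = 5: in row 2, 5 can only go here (every other open cell in that row sees a 5).
(6,5) = 1: in row 6, 1 can only go here (every other open cell in that row sees a 1).
(1,5) = 7: row 1 has {5}; col 5 has {1,2,3,4,6,9}; box has {3,4,5,8} → only 7 remains.
(5,5) = 8: row 5 has {2,5}; col 5 has {1,2,3,4,6,7,9}; box has {1,2,4,6,9} → only 8 remains.
(4,5) = 5: row 4 has {1,4}; col 5 has {1,2,3,4,6,7,8,9}; box has {1,2,4,6,8,9} → only 5 remains.
(5,7) = 1: in row 5, 1 can only go here (every other open cell in that row sees a 1).
(6,3) = 5: in row 6, 5 can only go here (every other open cell in that row sees a 5).
(8,7) = 5: in row 8, 5 can only go here (every other open cell in that row sees a 5).
(7,1) = 5: in row 7, 5 can only go here (every other open cell in that row sees a 5).
(7,2) = 9: in row 7, 9 can only go here (every other open cell in that row sees a 9).
(7,4) = 8: in row 7, 8 can only go here (every other open cell in that row sees an 8).
(7,6) = 3: in row 7, 3 can only go here (every other open cell in that row sees a 3).
(4,6) = 7: row 4 has {1,4,5}; col 6 has {2,3,5,8,9}; box has {1,2,4,5,6,8,9} → only 7 remains.
(5,4) = 3: row 5 has {1,2,5,8}; col 4 has {4,5,6,8}; box has {1,2,4,5,6,7,8,9} → only 3 remains.
(8,6) = 1: row 8 has {3,4,5,6,9}; col 6 has {2,3,5,7,8,9}; box has {2,3,5,6,8,9} → only 1 remains.
(9,6) = 4: row 9 has {2,5,8,9}; col 6 has {1,2,3,5,7,8,9}; box has {1,2,3,5,6,8,9} → only 4 remains.
(9,9) = 7: row 9 has {2,4,5,8,9}; col 9 has {1,3,5}; box has {1,3,5,6,8,9} → only 7 remains.
(1,6) = 6: row 1 has {5,7}; col 6 has {1,2,3,4,5,7,8,9}; box has {3,4,5,7,8} → only 6 remains.
(8,2) = 8: row 8 has {1,3,4,5,6,9}; col 2 has {2,5,9}; box has {4,5,7,9} → only 8 remains.
(8,3) = 2: row 8 has {1,3,4,5,6,8,9}; col 3 has {5,7}; box has {4,5,7,8,9} → only 2 remains.
(8,4) = 7: row 8 has {1,2,3,4,5,6,8,9}; col 4 has {3,4,5,6,8}; box has {1,2,3,4,5,6,8,9} → only 7 remains.
(6,9) = 8: in row 6, 8 can only go here (every other open cell in that row sees an 8).
(4,7) = 2: row 4 has {1,4,5,7}; col 7 has {1,3,5,6,9}; box has {1,3,5,8} → only 2 remains.
(4,8) = 9: row 4 has {1,2,4,5,7}; col 8 has {1,5,6,8}; box has {1,2,3,5,8} → only 9 remains.
(4,9) = 6: row 4 has {1,2,4,5,7,9}; col 9 has {1,3,5,7,8}; box has {1,2,3,5,8,9} → only 6 remains.
(5,9) = 4: row 5 has {1,2,3,5,8}; col 9 has {1,3,5,6,7,8}; box has {1,2,3,5,6,8,9} → only 4 remains.
(6,8) = 7: row 6 has {1,2,3,5,6,8,9}; col 8 has {1,5,6,8,9}; box has {1,2,3,4,5,6,8,9} → only 7 remains.
(7,7) = 4: row 7 has {1,3,5,6,7,8,9}; col 7 has {1,2,3,5,6,9}; box has {1,3,5,6,7,8,9} → only 4 remains.
(7,8) = 2: row 7 has {1,3,4,5,6,7,8,9}; col 8 has {1,5,6,7,8,9}; box has {1,3,4,5,6,7,8,9} → only 2 remains.
(1,7) = 8: row 1 has {5,6,7}; col 7 has {1,2,3,4,5,6,9}; box has {1,5,6} → only 8 remains.
(2,7) = 7: row 2 has {1,4,5}; col 7 has {1,2,3,4,5,6,8,9}; box has {1,5,6,8} → only 7 remains.
(3,8) = 4: row 3 has {2,3,5,6,8}; col 8 has {1,2,5,6,7,8,9}; box has {1,5,6,7,8} → only 4 remains.
(4,2) = 3: row 4 has {1,2,4,5,6,7,9}; col 2 has {2,5,8,9}; box has {1,2,5} → only 3 remains.
(4,3) = 8: row 4 has {1,2,3,4,5,6,7,9}; col 3 has {2,5,7}; box has {1,2,3,5} → only 8 remains.

138457296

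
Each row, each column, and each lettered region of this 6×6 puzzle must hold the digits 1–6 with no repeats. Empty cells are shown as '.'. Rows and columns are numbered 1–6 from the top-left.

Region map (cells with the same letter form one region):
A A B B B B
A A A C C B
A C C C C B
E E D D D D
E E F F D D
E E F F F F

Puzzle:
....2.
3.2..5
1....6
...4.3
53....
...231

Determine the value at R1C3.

R1C6 = 4: row 1 has {2}; col 6 has {1,3,5,6}; region has {2,5,6} → only 4 remains.
R5C4 = 6: row 5 has {3,5}; col 4 has {2,4}; region has {1,2,3} → only 6 remains.
R5C5 = 1: row 5 has {3,5,6}; col 5 has {2,3}; region has {3,4} → only 1 remains.
R5C6 = 2: row 5 has {1,3,5,6}; col 6 has {1,3,4,5,6}; region has {1,3,4} → only 2 remains.
R1C1 = 6: row 1 has {2,4}; col 1 has {1,3,5}; region has {1,2,3} → only 6 remains.
R1C2 = 5: row 1 has {2,4,6}; col 2 has {3}; region has {1,2,3,6} → only 5 remains.
R2C2 = 4: row 2 has {2,3,5}; col 2 has {3,5}; region has {1,2,3,5,6} → only 4 remains.
R2C4 = 1: row 2 has {2,3,4,5}; col 4 has {2,4,6}; region has {} → only 1 remains.
R2C5 = 6: row 2 has {1,2,3,4,5}; col 5 has {1,2,3}; region has {1} → only 6 remains.
R3C2 = 2: row 3 has {1,6}; col 2 has {3,4,5}; region has {1,6} → only 2 remains.
R4C1 = 2: row 4 has {3,4}; col 1 has {1,3,5,6}; region has {3,5} → only 2 remains.
R4C5 = 5: row 4 has {2,3,4}; col 5 has {1,2,3,6}; region has {1,2,3,4} → only 5 remains.
R5C3 = 4: row 5 has {1,2,3,5,6}; col 3 has {2}; region has {1,2,3,6} → only 4 remains.
R6C1 = 4: row 6 has {1,2,3}; col 1 has {1,2,3,5,6}; region has {2,3,5} → only 4 remains.
R6C2 = 6: row 6 has {1,2,3,4}; col 2 has {2,3,4,5}; region has {2,3,4,5} → only 6 remains.
R6C3 = 5: row 6 has {1,2,3,4,6}; col 3 has {2,4}; region has {1,2,3,4,6} → only 5 remains.
R1C4 = 3: row 1 has {2,4,5,6}; col 4 has {1,2,4,6}; region has {2,4,5,6} → only 3 remains.
R3C3 = 3: row 3 has {1,2,6}; col 3 has {2,4,5}; region has {1,2,6} → only 3 remains.
R3C4 = 5: row 3 has {1,2,3,6}; col 4 has {1,2,3,4,6}; region has {1,2,3,6} → only 5 remains.
R3C5 = 4: row 3 has {1,2,3,5,6}; col 5 has {1,2,3,5,6}; region has {1,2,3,5,6} → only 4 remains.
R4C2 = 1: row 4 has {2,3,4,5}; col 2 has {2,3,4,5,6}; region has {2,3,4,5,6} → only 1 remains.
R4C3 = 6: row 4 has {1,2,3,4,5}; col 3 has {2,3,4,5}; region has {1,2,3,4,5} → only 6 remains.
R1C3 = 1: row 1 has {2,3,4,5,6}; col 3 has {2,3,4,5,6}; region has {2,3,4,5,6} → only 1 remains.

1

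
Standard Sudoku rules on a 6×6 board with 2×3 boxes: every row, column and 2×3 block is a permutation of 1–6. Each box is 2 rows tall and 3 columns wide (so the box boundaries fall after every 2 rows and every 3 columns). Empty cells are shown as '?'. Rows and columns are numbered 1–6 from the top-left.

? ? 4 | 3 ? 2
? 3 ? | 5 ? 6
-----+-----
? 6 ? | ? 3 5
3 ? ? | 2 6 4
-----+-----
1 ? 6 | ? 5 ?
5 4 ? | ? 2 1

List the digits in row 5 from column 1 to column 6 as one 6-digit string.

126453

r1c1 = 6 (sole candidate).
r1c5 = 1 (sole candidate).
r2c1 = 2 (sole candidate).
r2c3 = 1 (sole candidate).
r2c5 = 4 (sole candidate).
r3c1 = 4 (sole candidate).
r3c3 = 2 (sole candidate).
r3c4 = 1 (sole candidate).
r4c3 = 5 (sole candidate).
r5c2 = 2: row 5 has {1,5,6}; col 2 has {3,4,6}; box has {1,4,5,6} → only 2 remains.
r5c4 = 4: row 5 has {1,2,5,6}; col 4 has {1,2,3,5}; box has {1,2,5} → only 4 remains.
r5c6 = 3: row 5 has {1,2,4,5,6}; col 6 has {1,2,4,5,6}; box has {1,2,4,5} → only 3 remains.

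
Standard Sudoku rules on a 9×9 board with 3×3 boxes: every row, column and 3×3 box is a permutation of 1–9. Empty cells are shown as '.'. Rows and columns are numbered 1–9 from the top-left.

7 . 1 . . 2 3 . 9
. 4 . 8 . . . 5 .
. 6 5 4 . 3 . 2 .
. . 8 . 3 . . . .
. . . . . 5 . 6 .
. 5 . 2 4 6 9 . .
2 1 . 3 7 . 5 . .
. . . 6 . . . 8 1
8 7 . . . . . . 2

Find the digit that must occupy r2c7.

r1c2 = 8: row 1 has {1,2,3,7,9}; col 2 has {1,4,5,6,7}; box has {1,4,5,6,7} → only 8 remains.
r1c4 = 5: row 1 has {1,2,3,7,8,9}; col 4 has {2,3,4,6,8}; box has {2,3,4,8} → only 5 remains.
r1c5 = 6: row 1 has {1,2,3,5,7,8,9}; col 5 has {3,4,7}; box has {2,3,4,5,8} → only 6 remains.
r1c8 = 4: row 1 has {1,2,3,5,6,7,8,9}; col 8 has {2,5,6,8}; box has {2,3,5,9} → only 4 remains.
r3c1 = 9: row 3 has {2,3,4,5,6}; col 1 has {2,7,8}; box has {1,4,5,6,7,8} → only 9 remains.
r3c5 = 1: row 3 has {2,3,4,5,6,9}; col 5 has {3,4,6,7}; box has {2,3,4,5,6,8} → only 1 remains.
r7c8 = 9: row 7 has {1,2,3,5,7}; col 8 has {2,4,5,6,8}; box has {1,2,5,8} → only 9 remains.
r9c8 = 3: row 9 has {2,7,8}; col 8 has {2,4,5,6,8,9}; box has {1,2,5,8,9} → only 3 remains.
r2c1 = 3: row 2 has {4,5,8}; col 1 has {2,7,8,9}; box has {1,4,5,6,7,8,9} → only 3 remains.
r2c3 = 2: row 2 has {3,4,5,8}; col 3 has {1,5,8}; box has {1,3,4,5,6,7,8,9} → only 2 remains.
r2c5 = 9: row 2 has {2,3,4,5,8}; col 5 has {1,3,4,6,7}; box has {1,2,3,4,5,6,8} → only 9 remains.
r2c6 = 7: row 2 has {2,3,4,5,8,9}; col 6 has {2,3,5,6}; box has {1,2,3,4,5,6,8,9} → only 7 remains.
r2c9 = 6: row 2 has {2,3,4,5,7,8,9}; col 9 has {1,2,9}; box has {2,3,4,5,9} → only 6 remains.
r5c5 = 8: row 5 has {5,6}; col 5 has {1,3,4,6,7,9}; box has {2,3,4,5,6} → only 8 remains.
r6c1 = 1: row 6 has {2,4,5,6,9}; col 1 has {2,3,7,8,9}; box has {5,8} → only 1 remains.
r6c8 = 7: row 6 has {1,2,4,5,6,9}; col 8 has {2,3,4,5,6,8,9}; box has {6,9} → only 7 remains.
r7c9 = 4: row 7 has {1,2,3,5,7,9}; col 9 has {1,2,6,9}; box has {1,2,3,5,8,9} → only 4 remains.
r8c7 = 7: row 8 has {1,6,8}; col 7 has {3,5,9}; box has {1,2,3,4,5,8,9} → only 7 remains.
r9c5 = 5: row 9 has {2,3,7,8}; col 5 has {1,3,4,6,7,8,9}; box has {3,6,7} → only 5 remains.
r9c7 = 6: row 9 has {2,3,5,7,8}; col 7 has {3,5,7,9}; box has {1,2,3,4,5,7,8,9} → only 6 remains.
r2c7 = 1: row 2 has {2,3,4,5,6,7,8,9}; col 7 has {3,5,6,7,9}; box has {2,3,4,5,6,9} → only 1 remains.

1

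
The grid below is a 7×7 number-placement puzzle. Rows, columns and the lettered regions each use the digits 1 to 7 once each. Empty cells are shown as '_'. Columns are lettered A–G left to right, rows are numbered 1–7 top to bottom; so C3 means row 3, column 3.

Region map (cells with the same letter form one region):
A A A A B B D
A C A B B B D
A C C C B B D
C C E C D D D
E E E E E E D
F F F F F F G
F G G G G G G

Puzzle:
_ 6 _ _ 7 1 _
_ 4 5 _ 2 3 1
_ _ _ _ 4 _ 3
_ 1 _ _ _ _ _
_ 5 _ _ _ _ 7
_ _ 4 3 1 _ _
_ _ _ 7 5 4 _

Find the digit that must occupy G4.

4

A2 = 7: row 2 has {1,2,3,4,5}; col 1 has {}; region has {5,6} → only 7 remains.
D2 = 6: row 2 has {1,2,3,4,5,7}; col 4 has {3,7}; region has {1,2,3,4,7} → only 6 remains.
F3 = 5: row 3 has {3,4}; col 6 has {1,3,4}; region has {1,2,3,4,6,7} → only 5 remains.
E4 = 6: row 4 has {1}; col 5 has {1,2,4,5,7}; region has {1,3,7} → only 6 remains.
F4 = 2: row 4 has {1,6}; col 6 has {1,3,4,5}; region has {1,3,6,7} → only 2 remains.
E5 = 3: row 5 has {5,7}; col 5 has {1,2,4,5,6,7}; region has {5} → only 3 remains.
F5 = 6: row 5 has {3,5,7}; col 6 has {1,2,3,4,5}; region has {3,5} → only 6 remains.
F6 = 7: row 6 has {1,3,4}; col 6 has {1,2,3,4,5,6}; region has {1,3,4} → only 7 remains.
D3 = 2: row 3 has {3,4,5}; col 4 has {3,6,7}; region has {1,4} → only 2 remains.
C4 = 7: row 4 has {1,2,6}; col 3 has {4,5}; region has {3,5,6} → only 7 remains.
D4 = 5: row 4 has {1,2,6,7}; col 4 has {2,3,6,7}; region has {1,2,4} → only 5 remains.
G4 = 4: row 4 has {1,2,5,6,7}; col 7 has {1,3,7}; region has {1,2,3,6,7} → only 4 remains.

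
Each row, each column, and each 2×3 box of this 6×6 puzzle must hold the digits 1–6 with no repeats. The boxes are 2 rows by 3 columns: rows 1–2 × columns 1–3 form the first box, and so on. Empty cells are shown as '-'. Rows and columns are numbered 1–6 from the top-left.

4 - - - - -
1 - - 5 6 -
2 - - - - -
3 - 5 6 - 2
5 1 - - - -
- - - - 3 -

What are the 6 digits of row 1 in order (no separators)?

R4C2 = 4: row 4 has {2,3,5,6}; col 2 has {1}; box has {2,3,5} → only 4 remains.
R4C5 = 1: row 4 has {2,3,4,5,6}; col 5 has {3,6}; box has {2,6} → only 1 remains.
R6C1 = 6: row 6 has {3}; col 1 has {1,2,3,4,5}; box has {1,5} → only 6 remains.
R6C2 = 2: row 6 has {3,6}; col 2 has {1,4}; box has {1,5,6} → only 2 remains.
R6C3 = 4: row 6 has {2,3,6}; col 3 has {5}; box has {1,2,5,6} → only 4 remains.
R6C4 = 1: row 6 has {2,3,4,6}; col 4 has {5,6}; box has {3} → only 1 remains.
R6C6 = 5: row 6 has {1,2,3,4,6}; col 6 has {2}; box has {1,3} → only 5 remains.
R1C5 = 2: row 1 has {4}; col 5 has {1,3,6}; box has {5,6} → only 2 remains.
R2C2 = 3: row 2 has {1,5,6}; col 2 has {1,2,4}; box has {1,4} → only 3 remains.
R2C3 = 2: row 2 has {1,3,5,6}; col 3 has {4,5}; box has {1,3,4} → only 2 remains.
R2C6 = 4: row 2 has {1,2,3,5,6}; col 6 has {2,5}; box has {2,5,6} → only 4 remains.
R3C2 = 6: row 3 has {2}; col 2 has {1,2,3,4}; box has {2,3,4,5} → only 6 remains.
R3C3 = 1: row 3 has {2,6}; col 3 has {2,4,5}; box has {2,3,4,5,6} → only 1 remains.
R3C6 = 3: row 3 has {1,2,6}; col 6 has {2,4,5}; box has {1,2,6} → only 3 remains.
R5C3 = 3: row 5 has {1,5}; col 3 has {1,2,4,5}; box has {1,2,4,5,6} → only 3 remains.
R5C5 = 4: row 5 has {1,3,5}; col 5 has {1,2,3,6}; box has {1,3,5} → only 4 remains.
R5C6 = 6: row 5 has {1,3,4,5}; col 6 has {2,3,4,5}; box has {1,3,4,5} → only 6 remains.
R1C2 = 5: row 1 has {2,4}; col 2 has {1,2,3,4,6}; box has {1,2,3,4} → only 5 remains.
R1C3 = 6: row 1 has {2,4,5}; col 3 has {1,2,3,4,5}; box has {1,2,3,4,5} → only 6 remains.
R1C4 = 3: row 1 has {2,4,5,6}; col 4 has {1,5,6}; box has {2,4,5,6} → only 3 remains.
R1C6 = 1: row 1 has {2,3,4,5,6}; col 6 has {2,3,4,5,6}; box has {2,3,4,5,6} → only 1 remains.

456321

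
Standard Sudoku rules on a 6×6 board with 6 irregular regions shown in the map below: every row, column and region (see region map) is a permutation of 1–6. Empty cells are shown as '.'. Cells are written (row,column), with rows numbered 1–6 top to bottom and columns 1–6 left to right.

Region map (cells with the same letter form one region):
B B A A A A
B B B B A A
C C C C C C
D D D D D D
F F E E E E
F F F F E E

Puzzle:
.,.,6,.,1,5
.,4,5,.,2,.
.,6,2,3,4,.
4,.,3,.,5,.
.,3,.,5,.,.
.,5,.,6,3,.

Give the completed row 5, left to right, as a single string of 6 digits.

(1,2) = 2 (sole candidate).
(1,4) = 4 (sole candidate).
(2,4) = 1 (sole candidate).
(2,6) = 3 (sole candidate).
(3,6) = 1 (sole candidate).
(4,2) = 1 (sole candidate).
(4,4) = 2 (sole candidate).
(4,6) = 6 (sole candidate).
(5,5) = 6: row 5 has {3,5}; col 5 has {1,2,3,4,5}; region has {3,5} → only 6 remains.
(1,1) = 3 (sole candidate).
(2,1) = 6 (sole candidate).
(3,1) = 5 (sole candidate).
(5,3) = 1: in region E, 1 can only go here (every other open cell in that region sees a 1).
(5,1) = 2: row 5 has {1,3,5,6}; col 1 has {3,4,5,6}; region has {3,5,6} → only 2 remains.
(5,6) = 4: row 5 has {1,2,3,5,6}; col 6 has {1,3,5,6}; region has {1,3,5,6} → only 4 remains.

231564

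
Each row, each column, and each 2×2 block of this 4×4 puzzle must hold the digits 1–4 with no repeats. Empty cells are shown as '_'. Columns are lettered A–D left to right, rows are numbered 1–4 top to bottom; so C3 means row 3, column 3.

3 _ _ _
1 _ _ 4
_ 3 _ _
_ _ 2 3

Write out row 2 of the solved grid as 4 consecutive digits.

C1 = 1 (sole candidate).
D1 = 2 (sole candidate).
B2 = 2: row 2 has {1,4}; col 2 has {3}; box has {1,3} → only 2 remains.
C2 = 3: row 2 has {1,2,4}; col 3 has {1,2}; box has {1,2,4} → only 3 remains.

1234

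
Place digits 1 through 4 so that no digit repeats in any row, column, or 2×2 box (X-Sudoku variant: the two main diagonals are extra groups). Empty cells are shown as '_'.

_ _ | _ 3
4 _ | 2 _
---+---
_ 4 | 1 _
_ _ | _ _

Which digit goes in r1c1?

r1c1 = 2: row 1 has {3}; col 1 has {4}; box has {4}; main diagonal has {1} → only 2 remains.

2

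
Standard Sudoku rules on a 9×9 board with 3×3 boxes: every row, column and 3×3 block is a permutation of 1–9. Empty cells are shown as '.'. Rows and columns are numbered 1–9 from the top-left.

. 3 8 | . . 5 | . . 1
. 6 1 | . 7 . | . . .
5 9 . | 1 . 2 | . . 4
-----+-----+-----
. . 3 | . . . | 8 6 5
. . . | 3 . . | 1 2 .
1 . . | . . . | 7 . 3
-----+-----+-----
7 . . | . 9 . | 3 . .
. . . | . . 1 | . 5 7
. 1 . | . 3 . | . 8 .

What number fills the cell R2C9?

R3C3 = 7: row 3 has {1,2,4,5,9}; col 3 has {1,3,8}; box has {1,3,5,6,8,9} → only 7 remains.
R3C7 = 6: row 3 has {1,2,4,5,7,9}; col 7 has {1,3,7,8}; box has {1,4} → only 6 remains.
R3C8 = 3: row 3 has {1,2,4,5,6,7,9}; col 8 has {2,5,6,8}; box has {1,4,6} → only 3 remains.
R5C9 = 9: row 5 has {1,2,3}; col 9 has {1,3,4,5,7}; box has {1,2,3,5,6,7,8} → only 9 remains.
R6C8 = 4: row 6 has {1,3,7}; col 8 has {2,3,5,6,8}; box has {1,2,3,5,6,7,8,9} → only 4 remains.
R7C8 = 1: row 7 has {3,7,9}; col 8 has {2,3,4,5,6,8}; box has {3,5,7,8} → only 1 remains.
R2C8 = 9: row 2 has {1,6,7}; col 8 has {1,2,3,4,5,6,8}; box has {1,3,4,6} → only 9 remains.
R3C5 = 8: row 3 has {1,2,3,4,5,6,7,9}; col 5 has {3,7,9}; box has {1,2,5,7} → only 8 remains.
R1C7 = 2: row 1 has {1,3,5,8}; col 7 has {1,3,6,7,8}; box has {1,3,4,6,9} → only 2 remains.
R1C8 = 7: row 1 has {1,2,3,5,8}; col 8 has {1,2,3,4,5,6,8,9}; box has {1,2,3,4,6,9} → only 7 remains.
R2C4 = 4: row 2 has {1,6,7,9}; col 4 has {1,3}; box has {1,2,5,7,8} → only 4 remains.
R2C6 = 3: row 2 has {1,4,6,7,9}; col 6 has {1,2,5}; box has {1,2,4,5,7,8} → only 3 remains.
R2C7 = 5: row 2 has {1,3,4,6,7,9}; col 7 has {1,2,3,6,7,8}; box has {1,2,3,4,6,7,9} → only 5 remains.
R2C9 = 8: row 2 has {1,3,4,5,6,7,9}; col 9 has {1,3,4,5,7,9}; box has {1,2,3,4,5,6,7,9} → only 8 remains.

8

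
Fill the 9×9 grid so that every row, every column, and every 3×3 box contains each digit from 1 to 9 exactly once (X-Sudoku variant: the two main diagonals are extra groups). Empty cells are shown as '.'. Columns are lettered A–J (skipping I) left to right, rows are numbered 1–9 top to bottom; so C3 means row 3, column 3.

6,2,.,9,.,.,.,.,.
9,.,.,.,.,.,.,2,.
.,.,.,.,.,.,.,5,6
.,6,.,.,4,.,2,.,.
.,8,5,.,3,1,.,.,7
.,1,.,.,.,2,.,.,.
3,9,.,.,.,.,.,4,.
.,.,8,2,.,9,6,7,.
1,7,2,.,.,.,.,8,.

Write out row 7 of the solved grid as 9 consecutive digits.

A4 = 7 (sole candidate).
D5 = 6 (sole candidate).
H5 = 9 (sole candidate).
A6 = 4 (sole candidate).
C7 = 6: row 7 has {3,4,9}; col 3 has {2,5,8}; box has {1,2,3,7,8,9}; anti-diagonal has {1,2,3} → only 6 remains.
A8 = 5 (sole candidate).
B8 = 4 (sole candidate).
E8 = 1 (sole candidate).
J8 = 3 (sole candidate).
J1 = 8 (sole candidate).
B2 = 5 (sole candidate).
A3 = 8 (sole candidate).
B3 = 3 (sole candidate).
D4 = 8 (sole candidate).
F4 = 5 (sole candidate).
J4 = 1 (sole candidate).
A5 = 2 (sole candidate).
G5 = 4 (sole candidate).
D6 = 7 (sole candidate).
E6 = 9 (sole candidate).
J6 = 5 (sole candidate).
D7 = 5: row 7 has {3,4,6,9}; col 4 has {2,6,7,8,9}; box has {1,2,9} → only 5 remains.
G7 = 1: row 7 has {3,4,5,6,9}; col 7 has {2,4,6}; box has {3,4,6,7,8}; main diagonal has {2,3,5,6,7,8} → only 1 remains.
J7 = 2: row 7 has {1,3,4,5,6,9}; col 9 has {1,3,5,6,7,8}; box has {1,3,4,6,7,8} → only 2 remains.
E9 = 6 (sole candidate).
J9 = 9 (sole candidate).
J2 = 4 (sole candidate).
C3 = 4 (sole candidate).
D3 = 1 (sole candidate).
F3 = 7 (sole candidate).
G3 = 9 (sole candidate).
H4 = 3 (sole candidate).
C6 = 3 (sole candidate).
G6 = 8 (sole candidate).
H6 = 6 (sole candidate).
F7 = 8: row 7 has {1,2,3,4,5,6,9}; col 6 has {1,2,5,7,9}; box has {1,2,5,6,9} → only 8 remains.
G9 = 5 (sole candidate).
E1 = 5 (sole candidate).
H1 = 1 (sole candidate).
D2 = 3 (sole candidate).
E2 = 8 (sole candidate).
F2 = 6 (sole candidate).
G2 = 7 (sole candidate).
E3 = 2 (sole candidate).
C4 = 9 (sole candidate).
E7 = 7: row 7 has {1,2,3,4,5,6,8,9}; col 5 has {1,2,3,4,5,6,8,9}; box has {1,2,5,6,8,9} → only 7 remains.

396578142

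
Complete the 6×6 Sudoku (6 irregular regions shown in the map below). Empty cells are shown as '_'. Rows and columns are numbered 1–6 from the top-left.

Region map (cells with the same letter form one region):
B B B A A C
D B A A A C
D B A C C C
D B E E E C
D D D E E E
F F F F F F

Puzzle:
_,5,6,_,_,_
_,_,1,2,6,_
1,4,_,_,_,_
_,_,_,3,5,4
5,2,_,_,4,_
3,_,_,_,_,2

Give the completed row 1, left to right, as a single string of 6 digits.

256431

row 1, column 1 = 2: row 1 has {5,6}; col 1 has {1,3,5}; region has {4,5,6} → only 2 remains.
row 1, column 4 = 4: row 1 has {2,5,6}; col 4 has {2,3}; region has {1,2,6} → only 4 remains.
row 1, column 5 = 3: row 1 has {2,4,5,6}; col 5 has {4,5,6}; region has {1,2,4,6} → only 3 remains.
row 1, column 6 = 1: row 1 has {2,3,4,5,6}; col 6 has {2,4}; region has {4} → only 1 remains.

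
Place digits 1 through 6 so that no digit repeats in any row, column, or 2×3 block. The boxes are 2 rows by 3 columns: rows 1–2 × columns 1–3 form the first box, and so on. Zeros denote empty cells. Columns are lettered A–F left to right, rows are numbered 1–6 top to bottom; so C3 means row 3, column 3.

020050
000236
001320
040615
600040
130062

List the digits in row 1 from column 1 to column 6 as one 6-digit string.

326451

A3 = 5 (sole candidate).
B3 = 6 (sole candidate).
F3 = 4 (sole candidate).
B5 = 5 (sole candidate).
C5 = 2 (sole candidate).
D5 = 1 (sole candidate).
F5 = 3 (sole candidate).
C6 = 4 (sole candidate).
D6 = 5 (sole candidate).
D1 = 4: row 1 has {2,5}; col 4 has {1,2,3,5,6}; box has {2,3,5,6} → only 4 remains.
F1 = 1: row 1 has {2,4,5}; col 6 has {2,3,4,5,6}; box has {2,3,4,5,6} → only 1 remains.
A2 = 4 (sole candidate).
B2 = 1 (sole candidate).
C2 = 5 (sole candidate).
C4 = 3 (sole candidate).
A1 = 3: row 1 has {1,2,4,5}; col 1 has {1,4,5,6}; box has {1,2,4,5} → only 3 remains.
C1 = 6: row 1 has {1,2,3,4,5}; col 3 has {1,2,3,4,5}; box has {1,2,3,4,5} → only 6 remains.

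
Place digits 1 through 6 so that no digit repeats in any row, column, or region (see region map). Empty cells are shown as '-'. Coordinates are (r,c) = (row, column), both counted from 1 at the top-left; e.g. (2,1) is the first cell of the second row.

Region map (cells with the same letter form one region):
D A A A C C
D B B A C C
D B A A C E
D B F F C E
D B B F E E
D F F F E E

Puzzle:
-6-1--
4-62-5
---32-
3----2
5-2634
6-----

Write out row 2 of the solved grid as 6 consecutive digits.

436215

(1,1) = 2 (sole candidate).
(1,5) = 4 (sole candidate).
(1,6) = 3 (sole candidate).
(2,5) = 1: row 2 has {2,4,5,6}; col 5 has {2,3,4}; region has {2,3,4,5} → only 1 remains.
(3,1) = 1 (sole candidate).
(3,6) = 6 (sole candidate).
(4,5) = 6 (sole candidate).
(5,2) = 1 (sole candidate).
(6,5) = 5 (sole candidate).
(6,6) = 1 (sole candidate).
(1,3) = 5 (sole candidate).
(2,2) = 3: row 2 has {1,2,4,5,6}; col 2 has {1,6}; region has {1,2,6} → only 3 remains.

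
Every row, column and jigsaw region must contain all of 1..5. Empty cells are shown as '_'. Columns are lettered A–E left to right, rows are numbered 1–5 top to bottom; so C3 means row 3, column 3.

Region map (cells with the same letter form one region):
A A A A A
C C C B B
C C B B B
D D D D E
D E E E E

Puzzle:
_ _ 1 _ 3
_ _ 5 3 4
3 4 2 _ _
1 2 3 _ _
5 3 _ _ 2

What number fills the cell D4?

4

B1 = 5 (sole candidate).
A2 = 2 (sole candidate).
B2 = 1 (sole candidate).
D4 = 4: row 4 has {1,2,3}; col 4 has {3}; region has {1,2,3,5} → only 4 remains.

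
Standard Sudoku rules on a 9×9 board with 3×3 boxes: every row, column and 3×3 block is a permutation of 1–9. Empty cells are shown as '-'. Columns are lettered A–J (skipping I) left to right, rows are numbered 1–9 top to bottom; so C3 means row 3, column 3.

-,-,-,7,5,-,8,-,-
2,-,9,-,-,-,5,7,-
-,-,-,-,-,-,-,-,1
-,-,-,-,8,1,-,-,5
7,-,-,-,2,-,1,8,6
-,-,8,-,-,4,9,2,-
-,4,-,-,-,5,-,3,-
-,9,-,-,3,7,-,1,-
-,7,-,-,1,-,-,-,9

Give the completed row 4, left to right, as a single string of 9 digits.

923681745

H4 = 4: row 4 has {1,5,8}; col 8 has {1,2,3,7,8}; box has {1,2,5,6,8,9} → only 4 remains.
C3 = 7 (hidden single in row 3).
G4 = 7: in row 4, 7 can only go here (every other open cell in that row sees a 7).
J6 = 3 (sole candidate).
J2 = 4 (sole candidate).
J1 = 2 (sole candidate).
E2 = 6 (sole candidate).
E6 = 7 (sole candidate).
E7 = 9 (sole candidate).
J8 = 8 (sole candidate).
E3 = 4 (sole candidate).
J7 = 7 (sole candidate).
C5 = 4 (hidden single in row 5).
A1 = 4 (hidden single in row 1).
A4 = 9: in column 1, 9 can only go here (every other open cell in that column sees a 9).
B4 = 2: in column 2, 2 can only go here (every other open cell in that column sees a 2).
D2 = 1 (hidden single in column 4).
F9 = 6 (hidden single in column 6).
H9 = 5 (sole candidate).
C8 = 5 (hidden single in column 3).
A8 = 6 (sole candidate).
G7 = 6 (hidden single in row 7).
G3 = 3 (sole candidate).
A9 = 3 (hidden single in column 1).
C9 = 2 (sole candidate).
G9 = 4 (sole candidate).
C7 = 1 (sole candidate).
G8 = 2 (sole candidate).
D9 = 8 (sole candidate).
A7 = 8 (sole candidate).
D7 = 2 (sole candidate).
D8 = 4 (sole candidate).
A3 = 5 (sole candidate).
D3 = 9 (sole candidate).
H3 = 6 (sole candidate).
A6 = 1 (sole candidate).
F1 = 3 (sole candidate).
H1 = 9 (sole candidate).
F2 = 8 (sole candidate).
B3 = 8 (sole candidate).
F3 = 2 (sole candidate).
F5 = 9 (sole candidate).
C1 = 6 (sole candidate).
B2 = 3 (sole candidate).
C4 = 3: row 4 has {1,2,4,5,7,8,9}; col 3 has {1,2,4,5,6,7,8,9}; box has {1,2,4,7,8,9} → only 3 remains.
D4 = 6: row 4 has {1,2,3,4,5,7,8,9}; col 4 has {1,2,4,7,8,9}; box has {1,2,4,7,8,9} → only 6 remains.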